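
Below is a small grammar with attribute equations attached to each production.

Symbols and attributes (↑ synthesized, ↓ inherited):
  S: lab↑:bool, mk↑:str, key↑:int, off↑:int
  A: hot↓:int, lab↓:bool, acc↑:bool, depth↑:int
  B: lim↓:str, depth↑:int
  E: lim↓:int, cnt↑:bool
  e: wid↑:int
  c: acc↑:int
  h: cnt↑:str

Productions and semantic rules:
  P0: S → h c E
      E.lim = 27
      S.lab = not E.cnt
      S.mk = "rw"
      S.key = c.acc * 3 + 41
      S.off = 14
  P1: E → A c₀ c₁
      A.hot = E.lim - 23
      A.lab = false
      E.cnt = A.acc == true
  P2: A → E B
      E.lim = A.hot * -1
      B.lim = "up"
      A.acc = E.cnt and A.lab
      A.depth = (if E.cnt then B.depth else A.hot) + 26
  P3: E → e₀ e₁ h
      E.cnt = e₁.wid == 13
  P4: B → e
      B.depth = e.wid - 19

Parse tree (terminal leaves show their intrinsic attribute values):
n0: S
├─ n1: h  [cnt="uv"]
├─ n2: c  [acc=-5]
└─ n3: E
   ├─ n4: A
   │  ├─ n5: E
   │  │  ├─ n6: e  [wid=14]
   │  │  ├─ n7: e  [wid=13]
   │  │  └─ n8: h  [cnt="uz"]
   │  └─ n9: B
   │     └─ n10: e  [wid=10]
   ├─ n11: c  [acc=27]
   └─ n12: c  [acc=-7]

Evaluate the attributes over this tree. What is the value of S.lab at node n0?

true

1. n1.cnt = "uv"  [terminal]
2. n2.acc = -5  [terminal]
3. n3.lim = 27  [27]
4. n4.hot = 4  [E.lim - 23]
5. n4.lab = false  [false]
6. n5.lim = -4  [A.hot * -1]
7. n6.wid = 14  [terminal]
8. n7.wid = 13  [terminal]
9. n8.cnt = "uz"  [terminal]
10. n5.cnt = true  [e₁.wid == 13]
11. n9.lim = "up"  ["up"]
12. n10.wid = 10  [terminal]
13. n9.depth = -9  [e.wid - 19]
14. n4.acc = false  [E.cnt and A.lab]
15. n4.depth = 17  [(if E.cnt then B.depth else A.hot) + 26]
16. n11.acc = 27  [terminal]
17. n12.acc = -7  [terminal]
18. n3.cnt = false  [A.acc == true]
19. n0.lab = true  [not E.cnt]
20. n0.mk = "rw"  ["rw"]
21. n0.key = 26  [c.acc * 3 + 41]
22. n0.off = 14  [14]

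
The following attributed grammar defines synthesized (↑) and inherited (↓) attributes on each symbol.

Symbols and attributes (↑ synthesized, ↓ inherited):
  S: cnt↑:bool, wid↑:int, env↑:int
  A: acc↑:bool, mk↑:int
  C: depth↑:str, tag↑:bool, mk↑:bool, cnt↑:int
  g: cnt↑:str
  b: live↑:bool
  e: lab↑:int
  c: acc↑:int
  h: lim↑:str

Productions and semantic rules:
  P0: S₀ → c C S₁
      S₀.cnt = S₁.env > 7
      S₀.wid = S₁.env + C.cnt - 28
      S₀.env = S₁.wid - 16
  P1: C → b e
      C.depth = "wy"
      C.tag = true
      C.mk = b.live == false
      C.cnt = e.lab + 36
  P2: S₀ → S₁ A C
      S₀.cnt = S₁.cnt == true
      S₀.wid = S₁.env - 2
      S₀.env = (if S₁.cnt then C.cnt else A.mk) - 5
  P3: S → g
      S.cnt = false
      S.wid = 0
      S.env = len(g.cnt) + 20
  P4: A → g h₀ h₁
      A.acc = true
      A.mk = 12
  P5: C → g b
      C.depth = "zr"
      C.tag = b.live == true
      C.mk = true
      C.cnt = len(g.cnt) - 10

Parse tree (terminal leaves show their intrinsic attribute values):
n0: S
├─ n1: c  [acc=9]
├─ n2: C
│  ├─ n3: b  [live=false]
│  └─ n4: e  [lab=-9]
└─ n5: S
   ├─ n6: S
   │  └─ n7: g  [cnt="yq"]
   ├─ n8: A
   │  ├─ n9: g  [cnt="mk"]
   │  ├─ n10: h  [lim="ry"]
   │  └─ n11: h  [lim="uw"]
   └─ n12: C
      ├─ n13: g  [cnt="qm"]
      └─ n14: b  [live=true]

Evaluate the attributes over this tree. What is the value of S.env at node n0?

1. n1.acc = 9  [terminal]
2. n3.live = false  [terminal]
3. n4.lab = -9  [terminal]
4. n2.depth = "wy"  ["wy"]
5. n2.tag = true  [true]
6. n2.mk = true  [b.live == false]
7. n2.cnt = 27  [e.lab + 36]
8. n7.cnt = "yq"  [terminal]
9. n6.cnt = false  [false]
10. n6.wid = 0  [0]
11. n6.env = 22  [len(g.cnt) + 20]
12. n9.cnt = "mk"  [terminal]
13. n10.lim = "ry"  [terminal]
14. n11.lim = "uw"  [terminal]
15. n8.acc = true  [true]
16. n8.mk = 12  [12]
17. n13.cnt = "qm"  [terminal]
18. n14.live = true  [terminal]
19. n12.depth = "zr"  ["zr"]
20. n12.tag = true  [b.live == true]
21. n12.mk = true  [true]
22. n12.cnt = -8  [len(g.cnt) - 10]
23. n5.cnt = false  [S₁.cnt == true]
24. n5.wid = 20  [S₁.env - 2]
25. n5.env = 7  [(if S₁.cnt then C.cnt else A.mk) - 5]
26. n0.cnt = false  [S₁.env > 7]
27. n0.wid = 6  [S₁.env + C.cnt - 28]
28. n0.env = 4  [S₁.wid - 16]

4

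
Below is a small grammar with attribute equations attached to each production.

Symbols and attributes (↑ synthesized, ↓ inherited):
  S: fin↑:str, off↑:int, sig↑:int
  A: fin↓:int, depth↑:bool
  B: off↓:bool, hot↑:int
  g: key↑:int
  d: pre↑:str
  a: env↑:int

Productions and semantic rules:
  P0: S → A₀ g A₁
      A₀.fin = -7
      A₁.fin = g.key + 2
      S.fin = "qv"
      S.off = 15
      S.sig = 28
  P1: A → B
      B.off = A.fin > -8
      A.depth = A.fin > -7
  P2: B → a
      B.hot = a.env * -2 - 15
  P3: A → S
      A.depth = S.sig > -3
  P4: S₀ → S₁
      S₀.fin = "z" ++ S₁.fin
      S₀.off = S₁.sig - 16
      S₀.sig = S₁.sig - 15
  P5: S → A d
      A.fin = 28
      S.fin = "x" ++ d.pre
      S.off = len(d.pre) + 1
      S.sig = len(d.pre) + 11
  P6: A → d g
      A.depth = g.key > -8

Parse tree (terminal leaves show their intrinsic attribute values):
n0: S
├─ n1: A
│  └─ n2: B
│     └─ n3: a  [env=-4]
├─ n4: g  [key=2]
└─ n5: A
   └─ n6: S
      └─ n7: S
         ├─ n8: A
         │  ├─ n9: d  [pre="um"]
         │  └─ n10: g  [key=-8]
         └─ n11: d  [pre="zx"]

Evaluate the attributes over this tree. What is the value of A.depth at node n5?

1. n1.fin = -7  [-7]
2. n2.off = true  [A.fin > -8]
3. n3.env = -4  [terminal]
4. n2.hot = -7  [a.env * -2 - 15]
5. n1.depth = false  [A.fin > -7]
6. n4.key = 2  [terminal]
7. n5.fin = 4  [g.key + 2]
8. n8.fin = 28  [28]
9. n9.pre = "um"  [terminal]
10. n10.key = -8  [terminal]
11. n8.depth = false  [g.key > -8]
12. n11.pre = "zx"  [terminal]
13. n7.fin = "xzx"  ["x" ++ d.pre]
14. n7.off = 3  [len(d.pre) + 1]
15. n7.sig = 13  [len(d.pre) + 11]
16. n6.fin = "zxzx"  ["z" ++ S₁.fin]
17. n6.off = -3  [S₁.sig - 16]
18. n6.sig = -2  [S₁.sig - 15]
19. n5.depth = true  [S.sig > -3]
20. n0.fin = "qv"  ["qv"]
21. n0.off = 15  [15]
22. n0.sig = 28  [28]

true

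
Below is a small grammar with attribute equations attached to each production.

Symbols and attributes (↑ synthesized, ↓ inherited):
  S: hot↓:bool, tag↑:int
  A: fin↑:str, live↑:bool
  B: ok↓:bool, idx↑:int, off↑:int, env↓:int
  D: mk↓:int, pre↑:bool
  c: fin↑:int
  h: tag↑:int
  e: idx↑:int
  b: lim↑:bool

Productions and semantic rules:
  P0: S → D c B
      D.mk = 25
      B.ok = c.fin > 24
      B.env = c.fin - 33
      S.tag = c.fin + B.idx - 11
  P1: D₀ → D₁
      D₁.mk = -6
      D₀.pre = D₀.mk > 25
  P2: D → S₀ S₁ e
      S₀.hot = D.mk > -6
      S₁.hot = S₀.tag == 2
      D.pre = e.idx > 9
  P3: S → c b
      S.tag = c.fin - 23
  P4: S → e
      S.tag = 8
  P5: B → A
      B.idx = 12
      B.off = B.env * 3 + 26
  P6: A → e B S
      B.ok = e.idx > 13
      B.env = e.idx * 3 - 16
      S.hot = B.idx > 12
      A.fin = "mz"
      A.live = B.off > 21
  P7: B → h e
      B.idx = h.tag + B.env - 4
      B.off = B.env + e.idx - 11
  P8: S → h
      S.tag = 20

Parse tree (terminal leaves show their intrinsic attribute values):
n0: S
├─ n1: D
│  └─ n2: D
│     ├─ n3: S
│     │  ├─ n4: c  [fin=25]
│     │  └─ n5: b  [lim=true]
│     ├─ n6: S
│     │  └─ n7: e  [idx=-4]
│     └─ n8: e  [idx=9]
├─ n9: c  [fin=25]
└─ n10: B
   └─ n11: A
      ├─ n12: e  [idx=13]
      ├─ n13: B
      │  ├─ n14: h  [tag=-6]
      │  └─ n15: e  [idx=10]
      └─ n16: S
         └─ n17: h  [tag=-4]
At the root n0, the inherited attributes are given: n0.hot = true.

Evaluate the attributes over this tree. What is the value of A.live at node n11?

true

1. n0.hot = true  [given at root]
2. n1.mk = 25  [25]
3. n2.mk = -6  [-6]
4. n3.hot = false  [D.mk > -6]
5. n4.fin = 25  [terminal]
6. n5.lim = true  [terminal]
7. n3.tag = 2  [c.fin - 23]
8. n6.hot = true  [S₀.tag == 2]
9. n7.idx = -4  [terminal]
10. n6.tag = 8  [8]
11. n8.idx = 9  [terminal]
12. n2.pre = false  [e.idx > 9]
13. n1.pre = false  [D₀.mk > 25]
14. n9.fin = 25  [terminal]
15. n10.ok = true  [c.fin > 24]
16. n10.env = -8  [c.fin - 33]
17. n12.idx = 13  [terminal]
18. n13.ok = false  [e.idx > 13]
19. n13.env = 23  [e.idx * 3 - 16]
20. n14.tag = -6  [terminal]
21. n15.idx = 10  [terminal]
22. n13.idx = 13  [h.tag + B.env - 4]
23. n13.off = 22  [B.env + e.idx - 11]
24. n16.hot = true  [B.idx > 12]
25. n17.tag = -4  [terminal]
26. n16.tag = 20  [20]
27. n11.fin = "mz"  ["mz"]
28. n11.live = true  [B.off > 21]
29. n10.idx = 12  [12]
30. n10.off = 2  [B.env * 3 + 26]
31. n0.tag = 26  [c.fin + B.idx - 11]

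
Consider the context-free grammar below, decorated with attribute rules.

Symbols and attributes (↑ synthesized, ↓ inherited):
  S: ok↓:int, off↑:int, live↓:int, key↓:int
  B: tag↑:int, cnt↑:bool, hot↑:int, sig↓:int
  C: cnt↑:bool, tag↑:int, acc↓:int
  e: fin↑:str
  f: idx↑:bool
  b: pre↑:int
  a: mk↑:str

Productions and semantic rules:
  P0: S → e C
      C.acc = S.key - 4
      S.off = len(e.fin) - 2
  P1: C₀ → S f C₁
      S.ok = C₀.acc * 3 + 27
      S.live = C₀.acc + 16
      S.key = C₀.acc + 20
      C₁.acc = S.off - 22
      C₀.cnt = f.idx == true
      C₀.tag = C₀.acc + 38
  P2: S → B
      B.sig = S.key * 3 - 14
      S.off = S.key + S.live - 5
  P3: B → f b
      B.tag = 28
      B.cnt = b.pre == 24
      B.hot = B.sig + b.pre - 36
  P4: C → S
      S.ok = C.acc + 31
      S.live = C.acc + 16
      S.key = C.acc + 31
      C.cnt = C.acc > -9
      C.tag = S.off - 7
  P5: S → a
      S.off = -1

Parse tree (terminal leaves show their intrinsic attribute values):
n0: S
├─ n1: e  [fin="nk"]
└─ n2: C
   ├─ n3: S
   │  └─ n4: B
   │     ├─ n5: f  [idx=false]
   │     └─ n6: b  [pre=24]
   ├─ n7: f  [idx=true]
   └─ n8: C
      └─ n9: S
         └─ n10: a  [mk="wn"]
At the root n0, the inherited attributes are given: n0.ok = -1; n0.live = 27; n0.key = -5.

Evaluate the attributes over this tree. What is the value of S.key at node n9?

1. n0.ok = -1  [given at root]
2. n0.live = 27  [given at root]
3. n0.key = -5  [given at root]
4. n1.fin = "nk"  [terminal]
5. n2.acc = -9  [S.key - 4]
6. n3.ok = 0  [C₀.acc * 3 + 27]
7. n3.live = 7  [C₀.acc + 16]
8. n3.key = 11  [C₀.acc + 20]
9. n4.sig = 19  [S.key * 3 - 14]
10. n5.idx = false  [terminal]
11. n6.pre = 24  [terminal]
12. n4.tag = 28  [28]
13. n4.cnt = true  [b.pre == 24]
14. n4.hot = 7  [B.sig + b.pre - 36]
15. n3.off = 13  [S.key + S.live - 5]
16. n7.idx = true  [terminal]
17. n8.acc = -9  [S.off - 22]
18. n9.ok = 22  [C.acc + 31]
19. n9.live = 7  [C.acc + 16]
20. n9.key = 22  [C.acc + 31]
21. n10.mk = "wn"  [terminal]
22. n9.off = -1  [-1]
23. n8.cnt = false  [C.acc > -9]
24. n8.tag = -8  [S.off - 7]
25. n2.cnt = true  [f.idx == true]
26. n2.tag = 29  [C₀.acc + 38]
27. n0.off = 0  [len(e.fin) - 2]

22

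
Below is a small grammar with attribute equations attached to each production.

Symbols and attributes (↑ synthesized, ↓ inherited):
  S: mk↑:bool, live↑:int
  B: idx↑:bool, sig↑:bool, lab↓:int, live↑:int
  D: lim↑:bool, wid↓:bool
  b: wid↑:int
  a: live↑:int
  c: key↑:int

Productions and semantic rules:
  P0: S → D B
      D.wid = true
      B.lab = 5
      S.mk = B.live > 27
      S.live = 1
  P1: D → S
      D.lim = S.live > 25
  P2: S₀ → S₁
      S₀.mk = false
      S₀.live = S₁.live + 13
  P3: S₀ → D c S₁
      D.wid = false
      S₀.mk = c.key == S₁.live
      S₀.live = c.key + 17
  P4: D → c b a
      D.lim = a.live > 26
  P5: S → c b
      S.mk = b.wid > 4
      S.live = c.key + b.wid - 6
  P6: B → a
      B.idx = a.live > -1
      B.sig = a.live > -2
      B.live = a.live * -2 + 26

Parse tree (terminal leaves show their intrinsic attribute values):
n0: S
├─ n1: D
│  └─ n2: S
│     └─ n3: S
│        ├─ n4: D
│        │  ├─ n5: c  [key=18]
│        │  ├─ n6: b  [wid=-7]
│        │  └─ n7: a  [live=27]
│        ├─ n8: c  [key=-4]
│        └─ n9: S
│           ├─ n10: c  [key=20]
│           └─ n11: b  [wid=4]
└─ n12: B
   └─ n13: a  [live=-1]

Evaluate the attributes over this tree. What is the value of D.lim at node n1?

true

1. n1.wid = true  [true]
2. n4.wid = false  [false]
3. n5.key = 18  [terminal]
4. n6.wid = -7  [terminal]
5. n7.live = 27  [terminal]
6. n4.lim = true  [a.live > 26]
7. n8.key = -4  [terminal]
8. n10.key = 20  [terminal]
9. n11.wid = 4  [terminal]
10. n9.mk = false  [b.wid > 4]
11. n9.live = 18  [c.key + b.wid - 6]
12. n3.mk = false  [c.key == S₁.live]
13. n3.live = 13  [c.key + 17]
14. n2.mk = false  [false]
15. n2.live = 26  [S₁.live + 13]
16. n1.lim = true  [S.live > 25]
17. n12.lab = 5  [5]
18. n13.live = -1  [terminal]
19. n12.idx = false  [a.live > -1]
20. n12.sig = true  [a.live > -2]
21. n12.live = 28  [a.live * -2 + 26]
22. n0.mk = true  [B.live > 27]
23. n0.live = 1  [1]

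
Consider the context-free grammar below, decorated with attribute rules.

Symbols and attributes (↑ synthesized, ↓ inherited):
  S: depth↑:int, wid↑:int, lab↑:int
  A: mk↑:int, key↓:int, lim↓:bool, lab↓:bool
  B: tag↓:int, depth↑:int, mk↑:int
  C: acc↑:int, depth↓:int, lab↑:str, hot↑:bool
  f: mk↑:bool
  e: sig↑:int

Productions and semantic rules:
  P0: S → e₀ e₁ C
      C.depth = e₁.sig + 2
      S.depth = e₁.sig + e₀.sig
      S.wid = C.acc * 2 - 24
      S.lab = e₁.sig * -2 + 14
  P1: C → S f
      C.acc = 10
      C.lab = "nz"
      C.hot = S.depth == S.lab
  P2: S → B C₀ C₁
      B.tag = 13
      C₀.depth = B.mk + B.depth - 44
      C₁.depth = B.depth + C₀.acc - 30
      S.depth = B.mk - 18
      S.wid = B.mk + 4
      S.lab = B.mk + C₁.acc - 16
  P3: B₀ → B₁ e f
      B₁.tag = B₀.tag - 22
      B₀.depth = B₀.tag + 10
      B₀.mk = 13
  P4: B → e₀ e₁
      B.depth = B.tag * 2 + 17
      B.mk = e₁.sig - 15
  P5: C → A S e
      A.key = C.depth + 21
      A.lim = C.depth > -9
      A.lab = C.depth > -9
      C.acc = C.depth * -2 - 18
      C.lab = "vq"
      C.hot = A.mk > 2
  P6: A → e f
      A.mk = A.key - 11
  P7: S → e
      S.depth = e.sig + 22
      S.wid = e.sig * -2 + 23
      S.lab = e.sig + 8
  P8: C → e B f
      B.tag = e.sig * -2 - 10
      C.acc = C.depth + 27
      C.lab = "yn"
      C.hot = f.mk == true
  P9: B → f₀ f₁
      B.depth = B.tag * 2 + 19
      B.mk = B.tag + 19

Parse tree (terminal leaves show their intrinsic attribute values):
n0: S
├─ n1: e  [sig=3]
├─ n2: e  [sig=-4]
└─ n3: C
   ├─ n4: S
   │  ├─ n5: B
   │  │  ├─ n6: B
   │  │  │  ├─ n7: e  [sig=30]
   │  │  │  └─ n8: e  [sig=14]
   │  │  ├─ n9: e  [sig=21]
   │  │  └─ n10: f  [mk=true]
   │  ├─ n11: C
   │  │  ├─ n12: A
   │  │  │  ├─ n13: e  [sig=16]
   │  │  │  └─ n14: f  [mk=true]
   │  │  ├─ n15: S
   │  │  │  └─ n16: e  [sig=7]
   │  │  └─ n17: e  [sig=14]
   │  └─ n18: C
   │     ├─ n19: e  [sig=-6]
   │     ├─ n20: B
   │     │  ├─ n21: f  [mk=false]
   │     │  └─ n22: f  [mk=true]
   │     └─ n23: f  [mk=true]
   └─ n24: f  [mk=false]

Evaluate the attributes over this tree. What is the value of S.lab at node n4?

1. n1.sig = 3  [terminal]
2. n2.sig = -4  [terminal]
3. n3.depth = -2  [e₁.sig + 2]
4. n5.tag = 13  [13]
5. n6.tag = -9  [B₀.tag - 22]
6. n7.sig = 30  [terminal]
7. n8.sig = 14  [terminal]
8. n6.depth = -1  [B.tag * 2 + 17]
9. n6.mk = -1  [e₁.sig - 15]
10. n9.sig = 21  [terminal]
11. n10.mk = true  [terminal]
12. n5.depth = 23  [B₀.tag + 10]
13. n5.mk = 13  [13]
14. n11.depth = -8  [B.mk + B.depth - 44]
15. n12.key = 13  [C.depth + 21]
16. n12.lim = true  [C.depth > -9]
17. n12.lab = true  [C.depth > -9]
18. n13.sig = 16  [terminal]
19. n14.mk = true  [terminal]
20. n12.mk = 2  [A.key - 11]
21. n16.sig = 7  [terminal]
22. n15.depth = 29  [e.sig + 22]
23. n15.wid = 9  [e.sig * -2 + 23]
24. n15.lab = 15  [e.sig + 8]
25. n17.sig = 14  [terminal]
26. n11.acc = -2  [C.depth * -2 - 18]
27. n11.lab = "vq"  ["vq"]
28. n11.hot = false  [A.mk > 2]
29. n18.depth = -9  [B.depth + C₀.acc - 30]
30. n19.sig = -6  [terminal]
31. n20.tag = 2  [e.sig * -2 - 10]
32. n21.mk = false  [terminal]
33. n22.mk = true  [terminal]
34. n20.depth = 23  [B.tag * 2 + 19]
35. n20.mk = 21  [B.tag + 19]
36. n23.mk = true  [terminal]
37. n18.acc = 18  [C.depth + 27]
38. n18.lab = "yn"  ["yn"]
39. n18.hot = true  [f.mk == true]
40. n4.depth = -5  [B.mk - 18]
41. n4.wid = 17  [B.mk + 4]
42. n4.lab = 15  [B.mk + C₁.acc - 16]
43. n24.mk = false  [terminal]
44. n3.acc = 10  [10]
45. n3.lab = "nz"  ["nz"]
46. n3.hot = false  [S.depth == S.lab]
47. n0.depth = -1  [e₁.sig + e₀.sig]
48. n0.wid = -4  [C.acc * 2 - 24]
49. n0.lab = 22  [e₁.sig * -2 + 14]

15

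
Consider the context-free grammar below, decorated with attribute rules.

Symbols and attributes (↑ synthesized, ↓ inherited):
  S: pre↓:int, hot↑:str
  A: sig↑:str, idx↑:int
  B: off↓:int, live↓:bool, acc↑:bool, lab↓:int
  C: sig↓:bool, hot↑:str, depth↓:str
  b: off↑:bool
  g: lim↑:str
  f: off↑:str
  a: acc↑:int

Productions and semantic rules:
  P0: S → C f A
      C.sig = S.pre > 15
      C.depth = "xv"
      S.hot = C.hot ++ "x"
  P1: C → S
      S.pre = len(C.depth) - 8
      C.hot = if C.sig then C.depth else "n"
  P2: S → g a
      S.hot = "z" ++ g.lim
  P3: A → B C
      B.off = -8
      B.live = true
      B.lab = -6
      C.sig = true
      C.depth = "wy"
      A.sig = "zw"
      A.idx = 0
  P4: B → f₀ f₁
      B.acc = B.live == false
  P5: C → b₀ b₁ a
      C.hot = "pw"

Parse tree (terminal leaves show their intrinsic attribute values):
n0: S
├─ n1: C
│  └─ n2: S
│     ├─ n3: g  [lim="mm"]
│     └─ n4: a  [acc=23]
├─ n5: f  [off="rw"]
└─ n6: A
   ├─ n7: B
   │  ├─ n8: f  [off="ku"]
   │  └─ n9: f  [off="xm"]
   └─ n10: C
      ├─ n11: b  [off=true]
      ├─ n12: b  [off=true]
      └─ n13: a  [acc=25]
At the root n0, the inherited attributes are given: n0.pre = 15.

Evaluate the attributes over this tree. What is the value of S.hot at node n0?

"nx"

1. n0.pre = 15  [given at root]
2. n1.sig = false  [S.pre > 15]
3. n1.depth = "xv"  ["xv"]
4. n2.pre = -6  [len(C.depth) - 8]
5. n3.lim = "mm"  [terminal]
6. n4.acc = 23  [terminal]
7. n2.hot = "zmm"  ["z" ++ g.lim]
8. n1.hot = "n"  [if C.sig then C.depth else "n"]
9. n5.off = "rw"  [terminal]
10. n7.off = -8  [-8]
11. n7.live = true  [true]
12. n7.lab = -6  [-6]
13. n8.off = "ku"  [terminal]
14. n9.off = "xm"  [terminal]
15. n7.acc = false  [B.live == false]
16. n10.sig = true  [true]
17. n10.depth = "wy"  ["wy"]
18. n11.off = true  [terminal]
19. n12.off = true  [terminal]
20. n13.acc = 25  [terminal]
21. n10.hot = "pw"  ["pw"]
22. n6.sig = "zw"  ["zw"]
23. n6.idx = 0  [0]
24. n0.hot = "nx"  [C.hot ++ "x"]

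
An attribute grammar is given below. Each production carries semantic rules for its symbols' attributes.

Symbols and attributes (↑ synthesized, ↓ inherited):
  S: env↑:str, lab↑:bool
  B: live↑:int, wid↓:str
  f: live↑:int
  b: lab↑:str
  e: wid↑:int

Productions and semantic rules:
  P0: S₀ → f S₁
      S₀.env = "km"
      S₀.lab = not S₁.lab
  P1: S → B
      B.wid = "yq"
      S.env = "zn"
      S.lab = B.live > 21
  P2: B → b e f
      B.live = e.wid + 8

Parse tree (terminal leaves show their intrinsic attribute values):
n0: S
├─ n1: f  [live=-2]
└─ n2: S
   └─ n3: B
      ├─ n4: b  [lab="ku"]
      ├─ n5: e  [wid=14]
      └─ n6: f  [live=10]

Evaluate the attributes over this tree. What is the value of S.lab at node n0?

false

1. n1.live = -2  [terminal]
2. n3.wid = "yq"  ["yq"]
3. n4.lab = "ku"  [terminal]
4. n5.wid = 14  [terminal]
5. n6.live = 10  [terminal]
6. n3.live = 22  [e.wid + 8]
7. n2.env = "zn"  ["zn"]
8. n2.lab = true  [B.live > 21]
9. n0.env = "km"  ["km"]
10. n0.lab = false  [not S₁.lab]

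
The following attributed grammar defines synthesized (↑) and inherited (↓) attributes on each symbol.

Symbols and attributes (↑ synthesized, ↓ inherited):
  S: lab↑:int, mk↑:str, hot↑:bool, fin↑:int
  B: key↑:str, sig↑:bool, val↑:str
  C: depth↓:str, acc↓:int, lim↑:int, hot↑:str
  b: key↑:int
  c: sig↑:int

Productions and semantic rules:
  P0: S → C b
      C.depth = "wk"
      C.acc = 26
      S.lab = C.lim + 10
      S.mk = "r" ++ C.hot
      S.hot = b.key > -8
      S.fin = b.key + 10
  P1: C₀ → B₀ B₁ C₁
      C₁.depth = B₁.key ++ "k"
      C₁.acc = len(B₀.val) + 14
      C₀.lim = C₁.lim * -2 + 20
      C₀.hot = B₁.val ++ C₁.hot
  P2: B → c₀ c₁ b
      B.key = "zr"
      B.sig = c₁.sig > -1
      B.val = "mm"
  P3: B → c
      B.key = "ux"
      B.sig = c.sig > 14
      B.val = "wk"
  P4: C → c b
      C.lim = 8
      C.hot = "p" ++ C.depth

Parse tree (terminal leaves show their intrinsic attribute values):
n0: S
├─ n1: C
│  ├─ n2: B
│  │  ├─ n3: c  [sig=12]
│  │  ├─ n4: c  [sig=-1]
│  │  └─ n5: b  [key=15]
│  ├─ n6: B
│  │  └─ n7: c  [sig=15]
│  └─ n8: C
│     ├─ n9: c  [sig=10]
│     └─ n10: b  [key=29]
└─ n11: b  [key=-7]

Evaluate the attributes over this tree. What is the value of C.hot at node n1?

1. n1.depth = "wk"  ["wk"]
2. n1.acc = 26  [26]
3. n3.sig = 12  [terminal]
4. n4.sig = -1  [terminal]
5. n5.key = 15  [terminal]
6. n2.key = "zr"  ["zr"]
7. n2.sig = false  [c₁.sig > -1]
8. n2.val = "mm"  ["mm"]
9. n7.sig = 15  [terminal]
10. n6.key = "ux"  ["ux"]
11. n6.sig = true  [c.sig > 14]
12. n6.val = "wk"  ["wk"]
13. n8.depth = "uxk"  [B₁.key ++ "k"]
14. n8.acc = 16  [len(B₀.val) + 14]
15. n9.sig = 10  [terminal]
16. n10.key = 29  [terminal]
17. n8.lim = 8  [8]
18. n8.hot = "puxk"  ["p" ++ C.depth]
19. n1.lim = 4  [C₁.lim * -2 + 20]
20. n1.hot = "wkpuxk"  [B₁.val ++ C₁.hot]
21. n11.key = -7  [terminal]
22. n0.lab = 14  [C.lim + 10]
23. n0.mk = "rwkpuxk"  ["r" ++ C.hot]
24. n0.hot = true  [b.key > -8]
25. n0.fin = 3  [b.key + 10]

"wkpuxk"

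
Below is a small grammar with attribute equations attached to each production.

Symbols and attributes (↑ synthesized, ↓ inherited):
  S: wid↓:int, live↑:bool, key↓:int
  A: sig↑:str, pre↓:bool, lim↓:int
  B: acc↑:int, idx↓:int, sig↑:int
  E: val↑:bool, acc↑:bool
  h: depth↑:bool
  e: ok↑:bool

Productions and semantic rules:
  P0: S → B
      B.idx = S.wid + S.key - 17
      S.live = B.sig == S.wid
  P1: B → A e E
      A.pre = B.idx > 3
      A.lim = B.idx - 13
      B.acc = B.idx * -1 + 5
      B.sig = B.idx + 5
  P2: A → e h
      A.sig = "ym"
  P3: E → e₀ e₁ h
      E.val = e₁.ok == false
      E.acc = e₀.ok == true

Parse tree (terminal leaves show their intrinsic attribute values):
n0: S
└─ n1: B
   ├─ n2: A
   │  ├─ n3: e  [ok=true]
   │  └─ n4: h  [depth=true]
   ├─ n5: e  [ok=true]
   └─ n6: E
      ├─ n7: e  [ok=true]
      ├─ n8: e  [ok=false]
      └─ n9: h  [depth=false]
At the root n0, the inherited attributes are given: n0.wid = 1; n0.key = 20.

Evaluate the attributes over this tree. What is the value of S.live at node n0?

false

1. n0.wid = 1  [given at root]
2. n0.key = 20  [given at root]
3. n1.idx = 4  [S.wid + S.key - 17]
4. n2.pre = true  [B.idx > 3]
5. n2.lim = -9  [B.idx - 13]
6. n3.ok = true  [terminal]
7. n4.depth = true  [terminal]
8. n2.sig = "ym"  ["ym"]
9. n5.ok = true  [terminal]
10. n7.ok = true  [terminal]
11. n8.ok = false  [terminal]
12. n9.depth = false  [terminal]
13. n6.val = true  [e₁.ok == false]
14. n6.acc = true  [e₀.ok == true]
15. n1.acc = 1  [B.idx * -1 + 5]
16. n1.sig = 9  [B.idx + 5]
17. n0.live = false  [B.sig == S.wid]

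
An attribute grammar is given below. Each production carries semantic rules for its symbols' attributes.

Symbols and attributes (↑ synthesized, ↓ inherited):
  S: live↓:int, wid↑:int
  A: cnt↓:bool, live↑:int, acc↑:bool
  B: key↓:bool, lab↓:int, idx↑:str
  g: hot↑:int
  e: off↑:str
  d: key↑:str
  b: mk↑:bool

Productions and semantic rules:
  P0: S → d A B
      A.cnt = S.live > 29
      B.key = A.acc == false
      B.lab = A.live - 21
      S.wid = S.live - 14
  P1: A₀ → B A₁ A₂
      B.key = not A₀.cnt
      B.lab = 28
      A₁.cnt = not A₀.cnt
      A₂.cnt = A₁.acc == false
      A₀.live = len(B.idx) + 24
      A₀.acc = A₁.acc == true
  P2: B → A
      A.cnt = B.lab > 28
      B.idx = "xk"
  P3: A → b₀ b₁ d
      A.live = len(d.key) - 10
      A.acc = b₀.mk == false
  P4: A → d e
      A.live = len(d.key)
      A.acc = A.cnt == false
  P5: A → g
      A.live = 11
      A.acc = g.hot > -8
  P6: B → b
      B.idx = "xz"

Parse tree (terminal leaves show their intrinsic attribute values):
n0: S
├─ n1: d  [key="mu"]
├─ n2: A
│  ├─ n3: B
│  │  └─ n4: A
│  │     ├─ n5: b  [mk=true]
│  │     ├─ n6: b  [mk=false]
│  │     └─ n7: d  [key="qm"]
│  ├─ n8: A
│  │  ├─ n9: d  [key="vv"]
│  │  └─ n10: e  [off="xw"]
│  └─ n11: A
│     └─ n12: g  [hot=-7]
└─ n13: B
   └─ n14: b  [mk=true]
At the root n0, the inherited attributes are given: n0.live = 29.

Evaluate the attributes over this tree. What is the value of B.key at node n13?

true

1. n0.live = 29  [given at root]
2. n1.key = "mu"  [terminal]
3. n2.cnt = false  [S.live > 29]
4. n3.key = true  [not A₀.cnt]
5. n3.lab = 28  [28]
6. n4.cnt = false  [B.lab > 28]
7. n5.mk = true  [terminal]
8. n6.mk = false  [terminal]
9. n7.key = "qm"  [terminal]
10. n4.live = -8  [len(d.key) - 10]
11. n4.acc = false  [b₀.mk == false]
12. n3.idx = "xk"  ["xk"]
13. n8.cnt = true  [not A₀.cnt]
14. n9.key = "vv"  [terminal]
15. n10.off = "xw"  [terminal]
16. n8.live = 2  [len(d.key)]
17. n8.acc = false  [A.cnt == false]
18. n11.cnt = true  [A₁.acc == false]
19. n12.hot = -7  [terminal]
20. n11.live = 11  [11]
21. n11.acc = true  [g.hot > -8]
22. n2.live = 26  [len(B.idx) + 24]
23. n2.acc = false  [A₁.acc == true]
24. n13.key = true  [A.acc == false]
25. n13.lab = 5  [A.live - 21]
26. n14.mk = true  [terminal]
27. n13.idx = "xz"  ["xz"]
28. n0.wid = 15  [S.live - 14]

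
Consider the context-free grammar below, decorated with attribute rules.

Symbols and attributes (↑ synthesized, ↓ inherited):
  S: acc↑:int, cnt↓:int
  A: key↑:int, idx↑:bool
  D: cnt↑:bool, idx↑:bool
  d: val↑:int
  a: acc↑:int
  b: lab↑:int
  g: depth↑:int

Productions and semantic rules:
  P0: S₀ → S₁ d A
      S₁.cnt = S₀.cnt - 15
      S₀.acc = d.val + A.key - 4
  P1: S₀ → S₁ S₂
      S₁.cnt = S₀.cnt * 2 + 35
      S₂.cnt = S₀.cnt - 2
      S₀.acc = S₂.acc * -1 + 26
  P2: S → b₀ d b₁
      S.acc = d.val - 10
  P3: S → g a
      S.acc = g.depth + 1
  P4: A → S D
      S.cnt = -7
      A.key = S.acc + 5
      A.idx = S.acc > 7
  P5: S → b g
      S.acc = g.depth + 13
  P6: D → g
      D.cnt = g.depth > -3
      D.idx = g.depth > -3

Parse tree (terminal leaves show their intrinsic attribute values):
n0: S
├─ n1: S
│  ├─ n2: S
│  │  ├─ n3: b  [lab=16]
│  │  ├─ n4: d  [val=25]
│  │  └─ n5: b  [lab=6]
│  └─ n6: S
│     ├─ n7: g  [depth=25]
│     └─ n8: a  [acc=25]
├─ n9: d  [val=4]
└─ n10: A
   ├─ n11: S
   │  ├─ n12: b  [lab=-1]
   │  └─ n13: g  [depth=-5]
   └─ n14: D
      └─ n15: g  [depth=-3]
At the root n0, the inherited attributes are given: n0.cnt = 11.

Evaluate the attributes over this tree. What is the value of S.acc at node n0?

1. n0.cnt = 11  [given at root]
2. n1.cnt = -4  [S₀.cnt - 15]
3. n2.cnt = 27  [S₀.cnt * 2 + 35]
4. n3.lab = 16  [terminal]
5. n4.val = 25  [terminal]
6. n5.lab = 6  [terminal]
7. n2.acc = 15  [d.val - 10]
8. n6.cnt = -6  [S₀.cnt - 2]
9. n7.depth = 25  [terminal]
10. n8.acc = 25  [terminal]
11. n6.acc = 26  [g.depth + 1]
12. n1.acc = 0  [S₂.acc * -1 + 26]
13. n9.val = 4  [terminal]
14. n11.cnt = -7  [-7]
15. n12.lab = -1  [terminal]
16. n13.depth = -5  [terminal]
17. n11.acc = 8  [g.depth + 13]
18. n15.depth = -3  [terminal]
19. n14.cnt = false  [g.depth > -3]
20. n14.idx = false  [g.depth > -3]
21. n10.key = 13  [S.acc + 5]
22. n10.idx = true  [S.acc > 7]
23. n0.acc = 13  [d.val + A.key - 4]

13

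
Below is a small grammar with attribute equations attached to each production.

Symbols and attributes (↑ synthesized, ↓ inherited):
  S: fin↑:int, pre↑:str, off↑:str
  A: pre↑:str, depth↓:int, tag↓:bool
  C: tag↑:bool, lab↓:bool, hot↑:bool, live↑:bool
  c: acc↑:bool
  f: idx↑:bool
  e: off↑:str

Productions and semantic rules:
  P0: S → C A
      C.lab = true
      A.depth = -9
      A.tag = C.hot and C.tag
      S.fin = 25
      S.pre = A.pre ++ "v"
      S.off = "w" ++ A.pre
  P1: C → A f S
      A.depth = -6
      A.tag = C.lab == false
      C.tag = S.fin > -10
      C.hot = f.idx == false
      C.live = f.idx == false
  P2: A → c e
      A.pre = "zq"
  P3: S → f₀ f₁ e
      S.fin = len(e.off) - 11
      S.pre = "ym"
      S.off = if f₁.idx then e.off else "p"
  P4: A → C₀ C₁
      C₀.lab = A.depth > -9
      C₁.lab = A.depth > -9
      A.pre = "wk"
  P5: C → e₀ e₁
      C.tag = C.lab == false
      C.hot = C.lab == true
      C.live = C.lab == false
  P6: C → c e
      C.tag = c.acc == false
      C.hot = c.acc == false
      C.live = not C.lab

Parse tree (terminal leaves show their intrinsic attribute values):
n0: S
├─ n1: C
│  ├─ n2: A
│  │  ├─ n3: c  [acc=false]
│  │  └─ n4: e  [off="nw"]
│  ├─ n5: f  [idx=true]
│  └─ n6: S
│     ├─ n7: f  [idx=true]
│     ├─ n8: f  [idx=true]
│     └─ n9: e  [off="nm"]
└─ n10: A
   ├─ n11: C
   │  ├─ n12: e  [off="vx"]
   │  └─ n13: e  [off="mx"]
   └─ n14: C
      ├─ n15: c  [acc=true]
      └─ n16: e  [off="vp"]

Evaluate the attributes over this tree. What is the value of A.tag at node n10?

1. n1.lab = true  [true]
2. n2.depth = -6  [-6]
3. n2.tag = false  [C.lab == false]
4. n3.acc = false  [terminal]
5. n4.off = "nw"  [terminal]
6. n2.pre = "zq"  ["zq"]
7. n5.idx = true  [terminal]
8. n7.idx = true  [terminal]
9. n8.idx = true  [terminal]
10. n9.off = "nm"  [terminal]
11. n6.fin = -9  [len(e.off) - 11]
12. n6.pre = "ym"  ["ym"]
13. n6.off = "nm"  [if f₁.idx then e.off else "p"]
14. n1.tag = true  [S.fin > -10]
15. n1.hot = false  [f.idx == false]
16. n1.live = false  [f.idx == false]
17. n10.depth = -9  [-9]
18. n10.tag = false  [C.hot and C.tag]
19. n11.lab = false  [A.depth > -9]
20. n12.off = "vx"  [terminal]
21. n13.off = "mx"  [terminal]
22. n11.tag = true  [C.lab == false]
23. n11.hot = false  [C.lab == true]
24. n11.live = true  [C.lab == false]
25. n14.lab = false  [A.depth > -9]
26. n15.acc = true  [terminal]
27. n16.off = "vp"  [terminal]
28. n14.tag = false  [c.acc == false]
29. n14.hot = false  [c.acc == false]
30. n14.live = true  [not C.lab]
31. n10.pre = "wk"  ["wk"]
32. n0.fin = 25  [25]
33. n0.pre = "wkv"  [A.pre ++ "v"]
34. n0.off = "wwk"  ["w" ++ A.pre]

false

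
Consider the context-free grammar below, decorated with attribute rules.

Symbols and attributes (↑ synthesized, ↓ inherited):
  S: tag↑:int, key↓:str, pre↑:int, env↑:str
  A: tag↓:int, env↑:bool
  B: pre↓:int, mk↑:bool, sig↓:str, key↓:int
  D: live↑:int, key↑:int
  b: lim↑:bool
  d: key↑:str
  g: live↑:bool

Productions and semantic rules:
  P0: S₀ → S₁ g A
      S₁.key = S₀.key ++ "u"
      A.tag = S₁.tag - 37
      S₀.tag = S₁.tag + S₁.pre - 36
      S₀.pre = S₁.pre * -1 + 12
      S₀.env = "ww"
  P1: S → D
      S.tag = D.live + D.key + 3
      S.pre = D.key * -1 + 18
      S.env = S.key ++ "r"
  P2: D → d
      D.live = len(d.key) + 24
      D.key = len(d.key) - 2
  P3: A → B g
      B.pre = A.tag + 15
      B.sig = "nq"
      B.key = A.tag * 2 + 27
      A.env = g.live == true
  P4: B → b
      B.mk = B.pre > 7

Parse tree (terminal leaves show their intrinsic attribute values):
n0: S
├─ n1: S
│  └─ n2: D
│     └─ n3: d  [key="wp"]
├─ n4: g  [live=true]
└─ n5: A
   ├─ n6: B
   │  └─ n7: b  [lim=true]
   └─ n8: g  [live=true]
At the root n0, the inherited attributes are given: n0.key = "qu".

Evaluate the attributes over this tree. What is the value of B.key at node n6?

11

1. n0.key = "qu"  [given at root]
2. n1.key = "quu"  [S₀.key ++ "u"]
3. n3.key = "wp"  [terminal]
4. n2.live = 26  [len(d.key) + 24]
5. n2.key = 0  [len(d.key) - 2]
6. n1.tag = 29  [D.live + D.key + 3]
7. n1.pre = 18  [D.key * -1 + 18]
8. n1.env = "quur"  [S.key ++ "r"]
9. n4.live = true  [terminal]
10. n5.tag = -8  [S₁.tag - 37]
11. n6.pre = 7  [A.tag + 15]
12. n6.sig = "nq"  ["nq"]
13. n6.key = 11  [A.tag * 2 + 27]
14. n7.lim = true  [terminal]
15. n6.mk = false  [B.pre > 7]
16. n8.live = true  [terminal]
17. n5.env = true  [g.live == true]
18. n0.tag = 11  [S₁.tag + S₁.pre - 36]
19. n0.pre = -6  [S₁.pre * -1 + 12]
20. n0.env = "ww"  ["ww"]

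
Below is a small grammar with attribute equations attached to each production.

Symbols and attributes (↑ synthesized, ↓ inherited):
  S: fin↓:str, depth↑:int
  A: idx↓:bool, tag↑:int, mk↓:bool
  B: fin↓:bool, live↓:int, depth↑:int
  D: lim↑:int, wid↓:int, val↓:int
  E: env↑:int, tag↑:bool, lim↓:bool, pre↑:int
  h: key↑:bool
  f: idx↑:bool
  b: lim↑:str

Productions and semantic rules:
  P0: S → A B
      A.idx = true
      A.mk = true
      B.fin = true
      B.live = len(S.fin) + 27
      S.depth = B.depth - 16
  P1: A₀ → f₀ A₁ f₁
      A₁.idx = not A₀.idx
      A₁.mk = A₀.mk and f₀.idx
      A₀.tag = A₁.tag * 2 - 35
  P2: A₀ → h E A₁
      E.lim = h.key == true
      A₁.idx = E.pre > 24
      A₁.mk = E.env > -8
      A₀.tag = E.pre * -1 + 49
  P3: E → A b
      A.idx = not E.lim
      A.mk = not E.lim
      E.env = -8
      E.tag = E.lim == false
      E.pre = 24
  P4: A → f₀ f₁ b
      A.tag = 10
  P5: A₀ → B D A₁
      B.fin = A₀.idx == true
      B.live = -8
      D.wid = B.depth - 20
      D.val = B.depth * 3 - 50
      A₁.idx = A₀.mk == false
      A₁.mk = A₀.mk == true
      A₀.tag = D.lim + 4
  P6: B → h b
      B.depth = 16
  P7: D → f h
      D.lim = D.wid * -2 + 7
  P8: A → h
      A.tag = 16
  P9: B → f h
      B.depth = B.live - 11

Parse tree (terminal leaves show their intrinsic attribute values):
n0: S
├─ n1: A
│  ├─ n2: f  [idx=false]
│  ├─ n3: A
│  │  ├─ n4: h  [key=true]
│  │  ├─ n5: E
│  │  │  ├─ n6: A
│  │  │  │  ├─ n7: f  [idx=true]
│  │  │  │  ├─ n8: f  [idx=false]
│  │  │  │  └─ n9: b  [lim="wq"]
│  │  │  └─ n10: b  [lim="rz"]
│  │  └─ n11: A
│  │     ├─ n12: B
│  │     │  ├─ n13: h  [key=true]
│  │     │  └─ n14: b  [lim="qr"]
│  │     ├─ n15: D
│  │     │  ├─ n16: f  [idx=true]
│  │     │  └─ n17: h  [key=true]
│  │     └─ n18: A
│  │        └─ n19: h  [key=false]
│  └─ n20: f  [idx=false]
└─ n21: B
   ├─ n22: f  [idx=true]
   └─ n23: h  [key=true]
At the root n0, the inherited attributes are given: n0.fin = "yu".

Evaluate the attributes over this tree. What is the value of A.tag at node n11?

19

1. n0.fin = "yu"  [given at root]
2. n1.idx = true  [true]
3. n1.mk = true  [true]
4. n2.idx = false  [terminal]
5. n3.idx = false  [not A₀.idx]
6. n3.mk = false  [A₀.mk and f₀.idx]
7. n4.key = true  [terminal]
8. n5.lim = true  [h.key == true]
9. n6.idx = false  [not E.lim]
10. n6.mk = false  [not E.lim]
11. n7.idx = true  [terminal]
12. n8.idx = false  [terminal]
13. n9.lim = "wq"  [terminal]
14. n6.tag = 10  [10]
15. n10.lim = "rz"  [terminal]
16. n5.env = -8  [-8]
17. n5.tag = false  [E.lim == false]
18. n5.pre = 24  [24]
19. n11.idx = false  [E.pre > 24]
20. n11.mk = false  [E.env > -8]
21. n12.fin = false  [A₀.idx == true]
22. n12.live = -8  [-8]
23. n13.key = true  [terminal]
24. n14.lim = "qr"  [terminal]
25. n12.depth = 16  [16]
26. n15.wid = -4  [B.depth - 20]
27. n15.val = -2  [B.depth * 3 - 50]
28. n16.idx = true  [terminal]
29. n17.key = true  [terminal]
30. n15.lim = 15  [D.wid * -2 + 7]
31. n18.idx = true  [A₀.mk == false]
32. n18.mk = false  [A₀.mk == true]
33. n19.key = false  [terminal]
34. n18.tag = 16  [16]
35. n11.tag = 19  [D.lim + 4]
36. n3.tag = 25  [E.pre * -1 + 49]
37. n20.idx = false  [terminal]
38. n1.tag = 15  [A₁.tag * 2 - 35]
39. n21.fin = true  [true]
40. n21.live = 29  [len(S.fin) + 27]
41. n22.idx = true  [terminal]
42. n23.key = true  [terminal]
43. n21.depth = 18  [B.live - 11]
44. n0.depth = 2  [B.depth - 16]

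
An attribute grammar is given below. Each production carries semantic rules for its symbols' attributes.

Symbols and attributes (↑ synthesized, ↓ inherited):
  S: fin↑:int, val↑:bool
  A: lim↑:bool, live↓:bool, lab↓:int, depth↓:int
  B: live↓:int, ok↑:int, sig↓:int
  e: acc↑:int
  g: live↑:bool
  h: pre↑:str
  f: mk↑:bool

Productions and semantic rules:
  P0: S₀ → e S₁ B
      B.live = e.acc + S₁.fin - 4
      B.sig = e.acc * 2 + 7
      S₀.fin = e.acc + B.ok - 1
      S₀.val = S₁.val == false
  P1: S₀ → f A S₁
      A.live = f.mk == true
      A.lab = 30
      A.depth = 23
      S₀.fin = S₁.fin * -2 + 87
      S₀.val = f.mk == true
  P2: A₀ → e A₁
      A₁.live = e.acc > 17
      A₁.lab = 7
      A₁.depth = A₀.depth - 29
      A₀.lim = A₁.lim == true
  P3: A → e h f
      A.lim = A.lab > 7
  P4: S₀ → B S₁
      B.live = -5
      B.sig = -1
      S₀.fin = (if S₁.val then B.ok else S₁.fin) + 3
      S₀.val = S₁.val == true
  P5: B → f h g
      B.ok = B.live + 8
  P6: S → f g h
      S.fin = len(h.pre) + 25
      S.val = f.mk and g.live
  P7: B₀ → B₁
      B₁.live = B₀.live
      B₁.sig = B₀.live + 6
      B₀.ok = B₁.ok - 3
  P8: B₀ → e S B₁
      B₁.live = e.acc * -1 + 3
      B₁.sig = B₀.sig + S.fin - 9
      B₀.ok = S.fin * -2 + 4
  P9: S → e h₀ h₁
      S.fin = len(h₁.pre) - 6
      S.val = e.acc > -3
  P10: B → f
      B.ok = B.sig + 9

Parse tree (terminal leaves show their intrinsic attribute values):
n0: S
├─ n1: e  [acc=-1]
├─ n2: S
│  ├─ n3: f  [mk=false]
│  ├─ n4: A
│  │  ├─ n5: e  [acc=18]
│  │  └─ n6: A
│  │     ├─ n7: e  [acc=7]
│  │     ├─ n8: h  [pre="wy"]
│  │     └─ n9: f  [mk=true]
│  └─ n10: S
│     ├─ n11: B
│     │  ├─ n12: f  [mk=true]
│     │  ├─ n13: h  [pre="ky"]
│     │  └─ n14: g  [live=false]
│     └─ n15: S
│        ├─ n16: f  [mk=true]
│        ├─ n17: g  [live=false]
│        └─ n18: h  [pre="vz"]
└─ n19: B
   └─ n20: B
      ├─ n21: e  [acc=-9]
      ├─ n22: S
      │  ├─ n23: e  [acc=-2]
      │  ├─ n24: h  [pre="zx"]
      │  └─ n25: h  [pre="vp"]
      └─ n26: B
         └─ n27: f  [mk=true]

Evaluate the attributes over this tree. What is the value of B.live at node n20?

22

1. n1.acc = -1  [terminal]
2. n3.mk = false  [terminal]
3. n4.live = false  [f.mk == true]
4. n4.lab = 30  [30]
5. n4.depth = 23  [23]
6. n5.acc = 18  [terminal]
7. n6.live = true  [e.acc > 17]
8. n6.lab = 7  [7]
9. n6.depth = -6  [A₀.depth - 29]
10. n7.acc = 7  [terminal]
11. n8.pre = "wy"  [terminal]
12. n9.mk = true  [terminal]
13. n6.lim = false  [A.lab > 7]
14. n4.lim = false  [A₁.lim == true]
15. n11.live = -5  [-5]
16. n11.sig = -1  [-1]
17. n12.mk = true  [terminal]
18. n13.pre = "ky"  [terminal]
19. n14.live = false  [terminal]
20. n11.ok = 3  [B.live + 8]
21. n16.mk = true  [terminal]
22. n17.live = false  [terminal]
23. n18.pre = "vz"  [terminal]
24. n15.fin = 27  [len(h.pre) + 25]
25. n15.val = false  [f.mk and g.live]
26. n10.fin = 30  [(if S₁.val then B.ok else S₁.fin) + 3]
27. n10.val = false  [S₁.val == true]
28. n2.fin = 27  [S₁.fin * -2 + 87]
29. n2.val = false  [f.mk == true]
30. n19.live = 22  [e.acc + S₁.fin - 4]
31. n19.sig = 5  [e.acc * 2 + 7]
32. n20.live = 22  [B₀.live]
33. n20.sig = 28  [B₀.live + 6]
34. n21.acc = -9  [terminal]
35. n23.acc = -2  [terminal]
36. n24.pre = "zx"  [terminal]
37. n25.pre = "vp"  [terminal]
38. n22.fin = -4  [len(h₁.pre) - 6]
39. n22.val = true  [e.acc > -3]
40. n26.live = 12  [e.acc * -1 + 3]
41. n26.sig = 15  [B₀.sig + S.fin - 9]
42. n27.mk = true  [terminal]
43. n26.ok = 24  [B.sig + 9]
44. n20.ok = 12  [S.fin * -2 + 4]
45. n19.ok = 9  [B₁.ok - 3]
46. n0.fin = 7  [e.acc + B.ok - 1]
47. n0.val = true  [S₁.val == false]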